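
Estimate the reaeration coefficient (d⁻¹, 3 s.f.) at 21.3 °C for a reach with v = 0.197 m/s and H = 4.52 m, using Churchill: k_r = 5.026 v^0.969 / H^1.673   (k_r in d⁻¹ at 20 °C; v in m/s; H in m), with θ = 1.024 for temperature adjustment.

k_r ≈ 0.0861 d⁻¹

k_r(20) = 5.026 × 0.197^0.969 / 4.52^1.673 = 5.026 × 0.2072 / 12.48 = 0.08347 d⁻¹.
k_r(21.3) = 0.08347 × 1.024^(21.3−20) = 0.08347 × 1.031 = 0.08608 d⁻¹.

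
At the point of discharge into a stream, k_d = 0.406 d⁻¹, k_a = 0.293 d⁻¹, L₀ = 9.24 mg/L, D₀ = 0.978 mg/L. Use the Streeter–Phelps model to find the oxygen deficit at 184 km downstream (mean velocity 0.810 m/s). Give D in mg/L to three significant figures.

D ≈ 4.40 mg/L

Travel time t = x/v = 184 km / (0.810 m/s) = 184000 m / 0.810 m/s = 227200 s = 2.629 d.
k_d L₀/(k_a−k_d) = 0.406×9.24/(0.293−0.406) = 3.751/-0.1130 = -33.20 mg/L.
e^(−k_d t) = e^(−0.406×2.629) = 0.3439; e^(−k_a t) = e^(−0.293×2.629) = 0.4629.
D = -33.20 × (0.3439 − 0.4629) + 0.978 × 0.4629 = 3.949 + 0.4527 = 4.402 mg/L.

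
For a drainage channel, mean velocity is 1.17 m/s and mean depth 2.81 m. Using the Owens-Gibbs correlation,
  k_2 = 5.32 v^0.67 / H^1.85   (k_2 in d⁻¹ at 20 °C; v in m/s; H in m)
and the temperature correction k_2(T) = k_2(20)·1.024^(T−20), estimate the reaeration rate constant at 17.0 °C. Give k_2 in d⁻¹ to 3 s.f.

k_2 ≈ 0.814 d⁻¹

k_2(20) = 5.32 × 1.17^0.67 / 2.81^1.85 = 5.32 × 1.111 / 6.762 = 0.8740 d⁻¹.
k_2(17.0) = 0.8740 × 1.024^(17.0−20) = 0.8740 × 0.9313 = 0.8139 d⁻¹.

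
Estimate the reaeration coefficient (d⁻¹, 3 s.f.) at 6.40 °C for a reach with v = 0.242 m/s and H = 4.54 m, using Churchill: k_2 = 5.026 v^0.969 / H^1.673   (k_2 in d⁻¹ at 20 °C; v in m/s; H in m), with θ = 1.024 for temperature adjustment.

k_2 ≈ 0.0732 d⁻¹

k_2(20) = 5.026 × 0.242^0.969 / 4.54^1.673 = 5.026 × 0.2529 / 12.57 = 0.1011 d⁻¹.
k_2(6.40) = 0.1011 × 1.024^(6.40−20) = 0.1011 × 0.7243 = 0.07325 d⁻¹.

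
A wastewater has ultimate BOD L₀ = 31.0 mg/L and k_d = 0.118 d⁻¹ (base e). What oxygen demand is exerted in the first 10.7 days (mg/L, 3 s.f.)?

y ≈ 22.2 mg/L

y_t = L₀(1 − e^(−k_d t)) = 31.0 × (1 − e^(−0.118×10.7))
= 31.0 × (1 − 0.2829) = 31.0 × 0.7171 = 22.23 mg/L.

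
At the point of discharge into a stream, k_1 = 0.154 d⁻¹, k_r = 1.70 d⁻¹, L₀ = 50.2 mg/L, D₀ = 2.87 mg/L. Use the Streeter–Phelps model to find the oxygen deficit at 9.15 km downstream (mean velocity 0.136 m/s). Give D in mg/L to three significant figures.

Travel time t = x/v = 9.15 km / (0.136 m/s) = 9150 m / 0.136 m/s = 67280 s = 0.7787 d.
k_1 L₀/(k_r−k_1) = 0.154×50.2/(1.70−0.154) = 7.731/1.546 = 5.001 mg/L.
e^(−k_1 t) = e^(−0.154×0.7787) = 0.8870; e^(−k_r t) = e^(−1.70×0.7787) = 0.2661.
D = 5.001 × (0.8870 − 0.2661) + 2.87 × 0.2661 = 3.105 + 0.7638 = 3.868 mg/L.

D ≈ 3.87 mg/L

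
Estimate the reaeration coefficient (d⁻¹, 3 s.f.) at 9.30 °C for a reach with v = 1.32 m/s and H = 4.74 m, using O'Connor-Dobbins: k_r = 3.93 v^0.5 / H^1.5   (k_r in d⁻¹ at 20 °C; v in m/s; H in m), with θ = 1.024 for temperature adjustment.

k_r ≈ 0.339 d⁻¹

k_r(20) = 3.93 × 1.32^0.5 / 4.74^1.5 = 3.93 × 1.149 / 10.32 = 0.4375 d⁻¹.
k_r(9.30) = 0.4375 × 1.024^(9.30−20) = 0.4375 × 0.7759 = 0.3395 d⁻¹.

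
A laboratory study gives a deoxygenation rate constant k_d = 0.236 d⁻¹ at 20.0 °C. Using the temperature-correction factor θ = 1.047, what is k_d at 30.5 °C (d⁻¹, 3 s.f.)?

k_d ≈ 0.382 d⁻¹

k_d(T₂) = k_d(T₁) · θ^(T₂−T₁) = 0.236 × 1.047^(30.5−20.0)
= 0.236 × 1.047^10.5 = 0.236 × 1.620 = 0.3823 d⁻¹.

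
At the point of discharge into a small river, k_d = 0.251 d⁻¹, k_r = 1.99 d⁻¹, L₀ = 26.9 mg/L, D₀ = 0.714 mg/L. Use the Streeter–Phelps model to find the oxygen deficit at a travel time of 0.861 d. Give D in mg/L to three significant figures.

k_d L₀/(k_r−k_d) = 0.251×26.9/(1.99−0.251) = 6.752/1.739 = 3.883 mg/L.
e^(−k_d t) = e^(−0.251×0.8610) = 0.8056; e^(−k_r t) = e^(−1.99×0.8610) = 0.1803.
D = 3.883 × (0.8056 − 0.1803) + 0.714 × 0.1803 = 2.428 + 0.1287 = 2.557 mg/L.

D ≈ 2.56 mg/L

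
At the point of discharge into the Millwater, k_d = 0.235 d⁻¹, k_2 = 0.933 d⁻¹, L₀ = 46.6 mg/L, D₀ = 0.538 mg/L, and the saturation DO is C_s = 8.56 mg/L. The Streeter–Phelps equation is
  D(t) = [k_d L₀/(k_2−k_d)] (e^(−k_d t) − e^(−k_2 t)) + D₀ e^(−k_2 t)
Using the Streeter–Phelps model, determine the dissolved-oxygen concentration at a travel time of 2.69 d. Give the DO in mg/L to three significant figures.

k_d L₀/(k_2−k_d) = 0.235×46.6/(0.933−0.235) = 10.95/0.6980 = 15.69 mg/L.
e^(−k_d t) = e^(−0.235×2.690) = 0.5314; e^(−k_2 t) = e^(−0.933×2.690) = 0.08129.
D = 15.69 × (0.5314 − 0.08129) + 0.538 × 0.08129 = 7.063 + 0.04373 = 7.106 mg/L.
DO = C_s − D = 8.56 − 7.106 = 1.454 mg/L.

DO ≈ 1.45 mg/L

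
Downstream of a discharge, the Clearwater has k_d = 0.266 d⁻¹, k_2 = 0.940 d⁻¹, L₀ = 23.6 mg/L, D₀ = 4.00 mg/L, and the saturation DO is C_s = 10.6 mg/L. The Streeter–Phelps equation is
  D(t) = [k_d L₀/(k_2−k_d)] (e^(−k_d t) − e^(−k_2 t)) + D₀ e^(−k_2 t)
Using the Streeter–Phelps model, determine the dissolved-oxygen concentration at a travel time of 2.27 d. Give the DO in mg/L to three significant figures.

DO ≈ 6.14 mg/L

k_d L₀/(k_2−k_d) = 0.266×23.6/(0.940−0.266) = 6.278/0.6740 = 9.314 mg/L.
e^(−k_d t) = e^(−0.266×2.270) = 0.5467; e^(−k_2 t) = e^(−0.940×2.270) = 0.1184.
D = 9.314 × (0.5467 − 0.1184) + 4.00 × 0.1184 = 3.989 + 0.4735 = 4.463 mg/L.
DO = C_s − D = 10.6 − 4.463 = 6.137 mg/L.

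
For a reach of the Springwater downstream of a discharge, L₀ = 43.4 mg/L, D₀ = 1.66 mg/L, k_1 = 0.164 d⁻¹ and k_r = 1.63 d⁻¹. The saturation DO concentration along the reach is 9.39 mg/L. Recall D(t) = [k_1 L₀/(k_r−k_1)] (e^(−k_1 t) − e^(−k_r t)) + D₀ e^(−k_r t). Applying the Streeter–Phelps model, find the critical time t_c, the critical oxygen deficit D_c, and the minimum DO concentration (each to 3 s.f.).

At the critical point dD/dt = 0, so k_1 L₀ e^(−k_1 t) = k_r D. Substituting D(t) from the Streeter–Phelps equation and solving for t gives
t_c = ln[(k_r/k_1)(1 − D₀(k_r−k_1)/(k_1 L₀))] / (k_r−k_1).
Here k_r−k_1 = 1.466 d⁻¹ and 1 − D₀(k_r−k_1)/(k_1 L₀) = 1 − 1.66×1.466/(0.164×43.4) = 0.6581, so
t_c = ln(9.939 × 0.6581) / 1.466 = 1.878 / 1.466 = 1.281 d.
D_c = (k_1/k_r) L₀ e^(−k_1 t_c) = (0.164/1.63) × 43.4 × e^(−0.164×1.281) = 0.1006 × 43.4 × 0.8105 = 3.539 mg/L.
Minimum DO = C_s − D_c = 9.39 − 3.539 = 5.851 mg/L.

t_c ≈ 1.28 d; D_c ≈ 3.54 mg/L; min DO ≈ 5.85 mg/L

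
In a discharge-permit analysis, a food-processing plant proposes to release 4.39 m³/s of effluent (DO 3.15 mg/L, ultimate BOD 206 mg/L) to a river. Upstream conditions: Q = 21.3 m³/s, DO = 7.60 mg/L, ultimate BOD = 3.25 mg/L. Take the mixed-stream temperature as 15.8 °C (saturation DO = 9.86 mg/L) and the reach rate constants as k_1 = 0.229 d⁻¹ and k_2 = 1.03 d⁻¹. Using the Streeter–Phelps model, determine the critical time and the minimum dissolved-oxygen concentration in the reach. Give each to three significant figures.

t_c ≈ 1.47 d; minimum DO ≈ 3.84 mg/L

Mixed DO = (21.3×7.60 + 4.39×3.15)/(21.3+4.39) = 175.7/25.69 = 6.840 mg/L.
Mixed L₀ = (21.3×3.25 + 4.39×206)/(25.69) = 973.6/25.69 = 37.90 mg/L.
Initial deficit D₀ = C_s − DO₀ = 9.86 − 6.840 = 3.020 mg/L.
t_c = (1/0.8010) ln[(1.03/0.229)(1 − 3.020×0.8010/(0.229×37.90))] = 1.248 × ln(3.244) = 1.469 d.
D_c = (0.229/1.03) × 37.90 × e^(−0.229×1.469) = 0.2223 × 37.90 × 0.7143 = 6.019 mg/L.
Minimum DO = 9.86 − 6.019 = 3.841 mg/L.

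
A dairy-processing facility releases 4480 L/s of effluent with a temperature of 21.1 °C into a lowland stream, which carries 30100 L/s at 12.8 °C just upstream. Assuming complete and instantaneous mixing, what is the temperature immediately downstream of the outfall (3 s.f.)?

13.9 °C

Flow-weighted mixing: C = (Q_r C_r + Q_w C_w)/(Q_r + Q_w)
= (30100×12.8 + 4480×21.1)/(30100 + 4480) = 479800/34580 = 13.88 °C.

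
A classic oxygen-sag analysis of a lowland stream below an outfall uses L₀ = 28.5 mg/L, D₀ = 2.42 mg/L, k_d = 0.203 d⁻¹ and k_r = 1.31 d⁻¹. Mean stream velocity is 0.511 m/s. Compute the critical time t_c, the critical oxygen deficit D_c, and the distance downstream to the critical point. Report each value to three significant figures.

At the critical point dD/dt = 0, so k_d L₀ e^(−k_d t) = k_r D. Substituting D(t) from the Streeter–Phelps equation and solving for t gives
t_c = ln[(k_r/k_d)(1 − D₀(k_r−k_d)/(k_d L₀))] / (k_r−k_d).
Here k_r−k_d = 1.107 d⁻¹ and 1 − D₀(k_r−k_d)/(k_d L₀) = 1 − 2.42×1.107/(0.203×28.5) = 0.5370, so
t_c = ln(6.453 × 0.5370) / 1.107 = 1.243 / 1.107 = 1.123 d.
D_c = (k_d/k_r) L₀ e^(−k_d t_c) = (0.203/1.31) × 28.5 × e^(−0.203×1.123) = 0.1550 × 28.5 × 0.7962 = 3.516 mg/L.
x_c = v t_c = 0.511 m/s × 1.123 d × 86400 s/d = 49560 m ≈ 49.6 km.

t_c ≈ 1.12 d; D_c ≈ 3.52 mg/L; x_c ≈ 49.6 km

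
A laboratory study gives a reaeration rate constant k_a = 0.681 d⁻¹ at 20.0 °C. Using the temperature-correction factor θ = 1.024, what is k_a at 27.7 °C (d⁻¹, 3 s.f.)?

k_a(T₂) = k_a(T₁) · θ^(T₂−T₁) = 0.681 × 1.024^(27.7−20.0)
= 0.681 × 1.024^7.70 = 0.681 × 1.200 = 0.8174 d⁻¹.

k_a ≈ 0.817 d⁻¹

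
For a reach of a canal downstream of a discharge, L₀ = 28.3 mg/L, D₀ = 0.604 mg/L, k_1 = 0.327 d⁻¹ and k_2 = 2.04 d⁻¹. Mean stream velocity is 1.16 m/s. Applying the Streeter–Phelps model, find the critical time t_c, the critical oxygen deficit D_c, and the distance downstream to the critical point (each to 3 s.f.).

t_c ≈ 1.00 d; D_c ≈ 3.27 mg/L; x_c ≈ 100 km

At the critical point dD/dt = 0, so k_1 L₀ e^(−k_1 t) = k_2 D. Substituting D(t) from the Streeter–Phelps equation and solving for t gives
t_c = ln[(k_2/k_1)(1 − D₀(k_2−k_1)/(k_1 L₀))] / (k_2−k_1).
Here k_2−k_1 = 1.713 d⁻¹ and 1 − D₀(k_2−k_1)/(k_1 L₀) = 1 − 0.604×1.713/(0.327×28.3) = 0.8882, so
t_c = ln(6.239 × 0.8882) / 1.713 = 1.712 / 1.713 = 0.9995 d.
D_c = (k_1/k_2) L₀ e^(−k_1 t_c) = (0.327/2.04) × 28.3 × e^(−0.327×0.9995) = 0.1603 × 28.3 × 0.7212 = 3.272 mg/L.
x_c = v t_c = 1.16 m/s × 0.9995 d × 86400 s/d = 100200 m ≈ 100 km.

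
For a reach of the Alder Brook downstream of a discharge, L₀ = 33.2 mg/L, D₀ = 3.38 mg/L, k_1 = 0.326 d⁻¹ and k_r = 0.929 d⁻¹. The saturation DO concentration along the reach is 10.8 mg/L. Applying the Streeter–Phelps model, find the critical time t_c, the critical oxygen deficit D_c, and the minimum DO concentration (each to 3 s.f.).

t_c ≈ 1.39 d; D_c ≈ 7.40 mg/L; min DO ≈ 3.40 mg/L

With k_r/k_1 = 2.850 and 1 − D₀(k_r−k_1)/(k_1 L₀) = 0.8117,
t_c = ln(2.850 × 0.8117) / (0.929 − 0.326) = ln(2.313) / 0.6030 = 0.8386/0.6030 = 1.391 d.
L(t_c) = L₀ e^(−k_1 t_c) = 33.2 × 0.6355 = 21.10 mg/L, and at the critical point k_r D_c = k_1 L, so D_c = (0.326/0.929) × 21.10 = 7.404 mg/L.
Minimum DO = C_s − D_c = 10.8 − 7.404 = 3.396 mg/L.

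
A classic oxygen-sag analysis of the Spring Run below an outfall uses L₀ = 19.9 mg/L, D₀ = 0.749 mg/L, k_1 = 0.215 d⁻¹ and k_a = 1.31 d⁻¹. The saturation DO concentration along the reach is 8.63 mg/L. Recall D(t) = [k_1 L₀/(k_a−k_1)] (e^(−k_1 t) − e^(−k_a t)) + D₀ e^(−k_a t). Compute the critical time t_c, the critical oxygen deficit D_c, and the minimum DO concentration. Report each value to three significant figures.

t_c ≈ 1.46 d; D_c ≈ 2.39 mg/L; min DO ≈ 6.24 mg/L

With k_a/k_1 = 6.093 and 1 − D₀(k_a−k_1)/(k_1 L₀) = 0.8083,
t_c = ln(6.093 × 0.8083) / (1.31 − 0.215) = ln(4.925) / 1.095 = 1.594/1.095 = 1.456 d.
L(t_c) = L₀ e^(−k_1 t_c) = 19.9 × 0.7312 = 14.55 mg/L, and at the critical point k_a D_c = k_1 L, so D_c = (0.215/1.31) × 14.55 = 2.388 mg/L.
Minimum DO = C_s − D_c = 8.63 − 2.388 = 6.242 mg/L.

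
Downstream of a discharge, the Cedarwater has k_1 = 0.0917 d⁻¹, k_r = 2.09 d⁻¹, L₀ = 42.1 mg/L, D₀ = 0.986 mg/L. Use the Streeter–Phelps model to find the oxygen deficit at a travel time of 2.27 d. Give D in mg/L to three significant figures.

D ≈ 1.56 mg/L

k_1 L₀/(k_r−k_1) = 0.0917×42.1/(2.09−0.0917) = 3.861/1.998 = 1.932 mg/L.
e^(−k_1 t) = e^(−0.0917×2.270) = 0.8121; e^(−k_r t) = e^(−2.09×2.270) = 0.008701.
D = 1.932 × (0.8121 − 0.008701) + 0.986 × 0.008701 = 1.552 + 0.008579 = 1.561 mg/L.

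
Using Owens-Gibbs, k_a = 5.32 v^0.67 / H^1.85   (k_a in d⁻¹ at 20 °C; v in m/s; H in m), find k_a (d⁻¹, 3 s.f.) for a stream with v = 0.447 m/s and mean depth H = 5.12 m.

k_a ≈ 0.151 d⁻¹

k_a = 5.32 × 0.447^0.67 / 5.12^1.85 = 5.32 × 0.5831 / 20.52 = 0.1512 d⁻¹.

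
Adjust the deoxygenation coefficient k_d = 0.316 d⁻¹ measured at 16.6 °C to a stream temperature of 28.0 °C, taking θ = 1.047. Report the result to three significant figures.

k_d ≈ 0.533 d⁻¹

k_d(T₂) = k_d(T₁) · θ^(T₂−T₁) = 0.316 × 1.047^(28.0−16.6)
= 0.316 × 1.047^11.4 = 0.316 × 1.688 = 0.5334 d⁻¹.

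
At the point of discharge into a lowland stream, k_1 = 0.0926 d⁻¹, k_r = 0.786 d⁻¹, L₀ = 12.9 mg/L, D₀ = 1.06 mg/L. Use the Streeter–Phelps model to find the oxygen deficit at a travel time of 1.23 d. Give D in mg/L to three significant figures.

D ≈ 1.29 mg/L

k_1 L₀/(k_r−k_1) = 0.0926×12.9/(0.786−0.0926) = 1.195/0.6934 = 1.723 mg/L.
e^(−k_1 t) = e^(−0.0926×1.230) = 0.8923; e^(−k_r t) = e^(−0.786×1.230) = 0.3803.
D = 1.723 × (0.8923 − 0.3803) + 1.06 × 0.3803 = 0.8821 + 0.4031 = 1.285 mg/L.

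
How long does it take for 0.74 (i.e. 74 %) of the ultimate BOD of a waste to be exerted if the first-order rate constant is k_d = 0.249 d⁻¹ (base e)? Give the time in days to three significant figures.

y/L₀ = 1 − e^(−k_d t) = 0.74 ⇒ e^(−k_d t) = 0.260
t = −ln(0.260) / 0.249 = 1.347 / 0.249 = 5.410 d.

t ≈ 5.41 d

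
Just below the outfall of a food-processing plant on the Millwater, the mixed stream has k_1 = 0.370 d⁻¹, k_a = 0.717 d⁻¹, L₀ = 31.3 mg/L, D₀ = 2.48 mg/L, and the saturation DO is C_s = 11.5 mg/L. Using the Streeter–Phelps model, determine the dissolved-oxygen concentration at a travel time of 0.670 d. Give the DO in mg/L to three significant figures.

k_1 L₀/(k_a−k_1) = 0.370×31.3/(0.717−0.370) = 11.58/0.3470 = 33.37 mg/L.
e^(−k_1 t) = e^(−0.370×0.6700) = 0.7804; e^(−k_a t) = e^(−0.717×0.6700) = 0.6185.
D = 33.37 × (0.7804 − 0.6185) + 2.48 × 0.6185 = 5.403 + 1.534 = 6.937 mg/L.
DO = C_s − D = 11.5 − 6.937 = 4.563 mg/L.

DO ≈ 4.56 mg/L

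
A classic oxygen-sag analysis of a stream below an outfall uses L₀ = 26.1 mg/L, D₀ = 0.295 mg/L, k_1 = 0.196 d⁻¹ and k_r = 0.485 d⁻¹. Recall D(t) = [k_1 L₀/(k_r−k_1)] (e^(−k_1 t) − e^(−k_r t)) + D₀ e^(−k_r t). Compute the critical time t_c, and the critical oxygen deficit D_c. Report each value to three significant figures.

t_c ≈ 3.08 d; D_c ≈ 5.77 mg/L

At the critical point dD/dt = 0, so k_1 L₀ e^(−k_1 t) = k_r D. Substituting D(t) from the Streeter–Phelps equation and solving for t gives
t_c = ln[(k_r/k_1)(1 − D₀(k_r−k_1)/(k_1 L₀))] / (k_r−k_1).
Here k_r−k_1 = 0.2890 d⁻¹ and 1 − D₀(k_r−k_1)/(k_1 L₀) = 1 − 0.295×0.2890/(0.196×26.1) = 0.9833, so
t_c = ln(2.474 × 0.9833) / 0.2890 = 0.8892 / 0.2890 = 3.077 d.
D_c = (k_1/k_r) L₀ e^(−k_1 t_c) = (0.196/0.485) × 26.1 × e^(−0.196×3.077) = 0.4041 × 26.1 × 0.5471 = 5.771 mg/L.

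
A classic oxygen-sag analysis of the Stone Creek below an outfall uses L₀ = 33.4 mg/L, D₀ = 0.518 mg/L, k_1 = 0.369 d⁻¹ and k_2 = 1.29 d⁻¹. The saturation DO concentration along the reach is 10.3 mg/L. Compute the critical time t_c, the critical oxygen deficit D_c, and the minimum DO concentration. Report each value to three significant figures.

t_c = [1/(k_2−k_1)] ln[(k_2/k_1)(1 − D₀(k_2−k_1)/(k_1 L₀))]
= [1/(1.29−0.369)] ln[(1.29/0.369)(1 − 0.518×0.9210/(0.369×33.4))]
= (1/0.9210) ln[3.496 × 0.9613] = 1.086 × ln(3.361) = 1.086 × 1.212 = 1.316 d.
L(t_c) = L₀ e^(−k_1 t_c) = 33.4 × 0.6153 = 20.55 mg/L, and at the critical point k_2 D_c = k_1 L, so D_c = (0.369/1.29) × 20.55 = 5.879 mg/L.
Minimum DO = C_s − D_c = 10.3 − 5.879 = 4.421 mg/L.

t_c ≈ 1.32 d; D_c ≈ 5.88 mg/L; min DO ≈ 4.42 mg/L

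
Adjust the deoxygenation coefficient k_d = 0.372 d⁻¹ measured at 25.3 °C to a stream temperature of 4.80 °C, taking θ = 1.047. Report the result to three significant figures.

k_d(T₂) = k_d(T₁) · θ^(T₂−T₁) = 0.372 × 1.047^(4.80−25.3)
= 0.372 × 1.047^-20.5 = 0.372 × 0.3900 = 0.1451 d⁻¹.

k_d ≈ 0.145 d⁻¹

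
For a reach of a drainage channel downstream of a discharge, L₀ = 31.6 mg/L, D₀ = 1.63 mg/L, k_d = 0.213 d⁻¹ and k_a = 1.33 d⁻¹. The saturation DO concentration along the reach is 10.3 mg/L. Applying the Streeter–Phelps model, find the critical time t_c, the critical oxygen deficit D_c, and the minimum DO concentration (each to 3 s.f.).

t_c ≈ 1.36 d; D_c ≈ 3.79 mg/L; min DO ≈ 6.51 mg/L

With k_a/k_d = 6.244 and 1 − D₀(k_a−k_d)/(k_d L₀) = 0.7295,
t_c = ln(6.244 × 0.7295) / (1.33 − 0.213) = ln(4.555) / 1.117 = 1.516/1.117 = 1.357 d.
D_c = (k_d/k_a) L₀ e^(−k_d t_c) = (0.213/1.33) × 31.6 × e^(−0.213×1.357) = 0.1602 × 31.6 × 0.7489 = 3.790 mg/L.
Minimum DO = C_s − D_c = 10.3 − 3.790 = 6.510 mg/L.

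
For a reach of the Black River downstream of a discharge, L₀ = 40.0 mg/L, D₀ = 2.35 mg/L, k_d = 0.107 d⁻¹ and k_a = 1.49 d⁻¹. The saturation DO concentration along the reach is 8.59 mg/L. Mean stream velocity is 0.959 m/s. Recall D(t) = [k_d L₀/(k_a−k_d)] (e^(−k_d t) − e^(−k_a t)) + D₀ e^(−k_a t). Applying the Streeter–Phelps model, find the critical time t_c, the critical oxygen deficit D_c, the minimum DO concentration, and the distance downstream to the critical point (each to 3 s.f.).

t_c = [1/(k_a−k_d)] ln[(k_a/k_d)(1 − D₀(k_a−k_d)/(k_d L₀))]
= [1/(1.49−0.107)] ln[(1.49/0.107)(1 − 2.35×1.383/(0.107×40.0))]
= (1/1.383) ln[13.93 × 0.2406] = 0.7231 × ln(3.351) = 0.7231 × 1.209 = 0.8744 d.
D_c = (k_d/k_a) L₀ e^(−k_d t_c) = (0.107/1.49) × 40.0 × e^(−0.107×0.8744) = 0.07181 × 40.0 × 0.9107 = 2.616 mg/L.
Minimum DO = C_s − D_c = 8.59 − 2.616 = 5.974 mg/L.
x_c = v t_c = 0.959 m/s × 0.8744 d × 86400 s/d = 72450 m ≈ 72.4 km.

t_c ≈ 0.874 d; D_c ≈ 2.62 mg/L; min DO ≈ 5.97 mg/L; x_c ≈ 72.4 km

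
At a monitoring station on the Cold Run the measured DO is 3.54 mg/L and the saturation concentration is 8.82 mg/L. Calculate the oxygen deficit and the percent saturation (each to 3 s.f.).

D ≈ 5.28 mg/L; 40.1 % saturation

D = C_s − C = 8.82 − 3.54 = 5.28 mg/L.
% saturation = 3.54/8.82 × 100 = 40.1 %.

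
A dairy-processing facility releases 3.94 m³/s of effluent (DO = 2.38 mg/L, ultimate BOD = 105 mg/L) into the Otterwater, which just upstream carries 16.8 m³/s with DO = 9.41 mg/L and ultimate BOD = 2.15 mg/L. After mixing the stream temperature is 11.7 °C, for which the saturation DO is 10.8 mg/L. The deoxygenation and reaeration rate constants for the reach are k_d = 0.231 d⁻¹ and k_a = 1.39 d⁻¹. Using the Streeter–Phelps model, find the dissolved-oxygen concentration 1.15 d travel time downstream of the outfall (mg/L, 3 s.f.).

Mixed DO = (16.8×9.41 + 3.94×2.38)/(16.8+3.94) = 167.5/20.74 = 8.075 mg/L.
Mixed L₀ = (16.8×2.15 + 3.94×105)/(20.74) = 449.8/20.74 = 21.69 mg/L.
Initial deficit D₀ = C_s − DO₀ = 10.8 − 8.075 = 2.725 mg/L.
D(1.15) = [0.231×21.69/(1.39−0.231)](e^(−0.231×1.15) − e^(−1.39×1.15)) + 2.725 e^(−1.39×1.15)
= 4.323 × (0.7667 − 0.2022) + 2.725 × 0.2022 = 2.991 mg/L.
DO = 10.8 − 2.991 = 7.809 mg/L.

DO ≈ 7.81 mg/L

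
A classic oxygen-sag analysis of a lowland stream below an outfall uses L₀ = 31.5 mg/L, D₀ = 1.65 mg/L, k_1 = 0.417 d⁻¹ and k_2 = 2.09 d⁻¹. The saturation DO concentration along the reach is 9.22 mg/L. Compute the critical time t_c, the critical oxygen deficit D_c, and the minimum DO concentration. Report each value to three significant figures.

At the critical point dD/dt = 0, so k_1 L₀ e^(−k_1 t) = k_2 D. Substituting D(t) from the Streeter–Phelps equation and solving for t gives
t_c = ln[(k_2/k_1)(1 − D₀(k_2−k_1)/(k_1 L₀))] / (k_2−k_1).
Here k_2−k_1 = 1.673 d⁻¹ and 1 − D₀(k_2−k_1)/(k_1 L₀) = 1 − 1.65×1.673/(0.417×31.5) = 0.7898, so
t_c = ln(5.012 × 0.7898) / 1.673 = 1.376 / 1.673 = 0.8224 d.
D_c = (k_1/k_2) L₀ e^(−k_1 t_c) = (0.417/2.09) × 31.5 × e^(−0.417×0.8224) = 0.1995 × 31.5 × 0.7097 = 4.460 mg/L.
Minimum DO = C_s − D_c = 9.22 − 4.460 = 4.760 mg/L.

t_c ≈ 0.822 d; D_c ≈ 4.46 mg/L; min DO ≈ 4.76 mg/L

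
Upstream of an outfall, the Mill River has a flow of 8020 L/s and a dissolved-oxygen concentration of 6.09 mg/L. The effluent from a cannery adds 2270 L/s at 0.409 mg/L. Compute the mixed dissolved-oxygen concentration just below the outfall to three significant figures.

Flow-weighted mixing: C = (Q_r C_r + Q_w C_w)/(Q_r + Q_w)
= (8020×6.09 + 2270×0.409)/(8020 + 2270) = 49770/10290 = 4.837 mg/L.

4.84 mg/L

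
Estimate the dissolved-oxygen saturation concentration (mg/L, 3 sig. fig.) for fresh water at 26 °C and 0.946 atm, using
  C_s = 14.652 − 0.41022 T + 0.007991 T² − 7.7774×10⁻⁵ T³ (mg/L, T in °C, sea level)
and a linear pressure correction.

At sea level: C_s = 14.652 − 0.41022×26 + 0.007991×26² − 7.7774×10⁻⁵×26³ = 8.021 mg/L.
Pressure correction: C_s' = 8.021 × 0.946 = 7.588 mg/L.

C_s ≈ 7.59 mg/L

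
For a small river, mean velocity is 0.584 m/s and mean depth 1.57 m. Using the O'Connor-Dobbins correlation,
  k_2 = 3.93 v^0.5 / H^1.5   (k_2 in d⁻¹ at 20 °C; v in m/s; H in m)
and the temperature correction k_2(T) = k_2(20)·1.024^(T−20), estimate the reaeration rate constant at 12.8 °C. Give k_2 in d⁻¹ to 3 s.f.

k_2 ≈ 1.29 d⁻¹

k_2(20) = 3.93 × 0.584^0.5 / 1.57^1.5 = 3.93 × 0.7642 / 1.967 = 1.527 d⁻¹.
k_2(12.8) = 1.527 × 1.024^(12.8−20) = 1.527 × 0.8430 = 1.287 d⁻¹.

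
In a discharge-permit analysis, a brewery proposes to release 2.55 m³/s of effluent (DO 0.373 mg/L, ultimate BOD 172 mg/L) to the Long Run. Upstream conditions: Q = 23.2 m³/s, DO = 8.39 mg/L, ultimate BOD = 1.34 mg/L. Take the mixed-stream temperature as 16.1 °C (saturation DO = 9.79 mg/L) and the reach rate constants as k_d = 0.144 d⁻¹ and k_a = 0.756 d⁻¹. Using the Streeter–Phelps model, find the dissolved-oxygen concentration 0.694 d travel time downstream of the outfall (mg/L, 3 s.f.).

DO ≈ 7.15 mg/L

Mixed DO = (23.2×8.39 + 2.55×0.373)/(23.2+2.55) = 195.6/25.75 = 7.596 mg/L.
Mixed L₀ = (23.2×1.34 + 2.55×172)/(25.75) = 469.7/25.75 = 18.24 mg/L.
Initial deficit D₀ = C_s − DO₀ = 9.79 − 7.596 = 2.194 mg/L.
D(0.694) = [0.144×18.24/(0.756−0.144)](e^(−0.144×0.694) − e^(−0.756×0.694)) + 2.194 e^(−0.756×0.694)
= 4.292 × (0.9049 − 0.5918) + 2.194 × 0.5918 = 2.642 mg/L.
DO = 9.79 − 2.642 = 7.148 mg/L.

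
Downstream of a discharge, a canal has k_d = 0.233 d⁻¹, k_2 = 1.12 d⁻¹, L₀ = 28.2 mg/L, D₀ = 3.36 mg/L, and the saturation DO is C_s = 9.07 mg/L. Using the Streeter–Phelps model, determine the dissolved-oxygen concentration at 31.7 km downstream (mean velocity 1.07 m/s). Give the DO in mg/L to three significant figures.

Travel time t = x/v = 31.7 km / (1.07 m/s) = 31700 m / 1.07 m/s = 29630 s = 0.3429 d.
k_d L₀/(k_2−k_d) = 0.233×28.2/(1.12−0.233) = 6.571/0.8870 = 7.408 mg/L.
e^(−k_d t) = e^(−0.233×0.3429) = 0.9232; e^(−k_2 t) = e^(−1.12×0.3429) = 0.6811.
D = 7.408 × (0.9232 − 0.6811) + 3.36 × 0.6811 = 1.793 + 2.289 = 4.082 mg/L.
DO = C_s − D = 9.07 − 4.082 = 4.988 mg/L.

DO ≈ 4.99 mg/L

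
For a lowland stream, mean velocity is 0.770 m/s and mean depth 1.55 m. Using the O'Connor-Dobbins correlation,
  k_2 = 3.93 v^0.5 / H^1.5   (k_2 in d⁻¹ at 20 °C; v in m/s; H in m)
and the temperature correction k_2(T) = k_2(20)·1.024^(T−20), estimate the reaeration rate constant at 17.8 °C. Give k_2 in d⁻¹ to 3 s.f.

k_2 ≈ 1.70 d⁻¹

k_2(20) = 3.93 × 0.770^0.5 / 1.55^1.5 = 3.93 × 0.8775 / 1.930 = 1.787 d⁻¹.
k_2(17.8) = 1.787 × 1.024^(17.8−20) = 1.787 × 0.9492 = 1.696 d⁻¹.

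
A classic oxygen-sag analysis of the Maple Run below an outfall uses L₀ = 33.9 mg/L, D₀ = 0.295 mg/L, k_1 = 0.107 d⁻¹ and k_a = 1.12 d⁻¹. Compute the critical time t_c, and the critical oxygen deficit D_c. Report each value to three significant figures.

t_c ≈ 2.23 d; D_c ≈ 2.55 mg/L

With k_a/k_1 = 10.47 and 1 − D₀(k_a−k_1)/(k_1 L₀) = 0.9176,
t_c = ln(10.47 × 0.9176) / (1.12 − 0.107) = ln(9.605) / 1.013 = 2.262/1.013 = 2.233 d.
L(t_c) = L₀ e^(−k_1 t_c) = 33.9 × 0.7874 = 26.69 mg/L, and at the critical point k_a D_c = k_1 L, so D_c = (0.107/1.12) × 26.69 = 2.550 mg/L.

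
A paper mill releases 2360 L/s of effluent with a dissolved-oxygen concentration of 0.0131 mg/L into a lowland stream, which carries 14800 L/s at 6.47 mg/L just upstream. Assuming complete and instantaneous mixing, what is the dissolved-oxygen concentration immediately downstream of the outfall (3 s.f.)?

Flow-weighted mixing: C = (Q_r C_r + Q_w C_w)/(Q_r + Q_w)
= (14800×6.47 + 2360×0.0131)/(14800 + 2360) = 95790/17160 = 5.582 mg/L.

5.58 mg/L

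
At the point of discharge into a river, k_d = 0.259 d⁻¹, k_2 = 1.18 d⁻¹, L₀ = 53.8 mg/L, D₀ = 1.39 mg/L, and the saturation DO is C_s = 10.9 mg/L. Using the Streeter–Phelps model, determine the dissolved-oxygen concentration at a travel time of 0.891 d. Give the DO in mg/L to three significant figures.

DO ≈ 3.69 mg/L

k_d L₀/(k_2−k_d) = 0.259×53.8/(1.18−0.259) = 13.93/0.9210 = 15.13 mg/L.
e^(−k_d t) = e^(−0.259×0.8910) = 0.7939; e^(−k_2 t) = e^(−1.18×0.8910) = 0.3495.
D = 15.13 × (0.7939 − 0.3495) + 1.39 × 0.3495 = 6.725 + 0.4857 = 7.210 mg/L.
DO = C_s − D = 10.9 − 7.210 = 3.690 mg/L.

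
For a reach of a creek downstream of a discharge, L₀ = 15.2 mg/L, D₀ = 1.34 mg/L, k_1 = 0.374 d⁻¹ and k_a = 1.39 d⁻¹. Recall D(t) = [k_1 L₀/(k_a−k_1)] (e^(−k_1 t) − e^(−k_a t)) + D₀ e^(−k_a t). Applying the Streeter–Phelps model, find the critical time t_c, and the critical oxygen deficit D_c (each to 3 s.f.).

t_c ≈ 1.02 d; D_c ≈ 2.79 mg/L

t_c = [1/(k_a−k_1)] ln[(k_a/k_1)(1 − D₀(k_a−k_1)/(k_1 L₀))]
= [1/(1.39−0.374)] ln[(1.39/0.374)(1 − 1.34×1.016/(0.374×15.2))]
= (1/1.016) ln[3.717 × 0.7605] = 0.9843 × ln(2.827) = 0.9843 × 1.039 = 1.023 d.
D_c = (k_1/k_a) L₀ e^(−k_1 t_c) = (0.374/1.39) × 15.2 × e^(−0.374×1.023) = 0.2691 × 15.2 × 0.6822 = 2.790 mg/L.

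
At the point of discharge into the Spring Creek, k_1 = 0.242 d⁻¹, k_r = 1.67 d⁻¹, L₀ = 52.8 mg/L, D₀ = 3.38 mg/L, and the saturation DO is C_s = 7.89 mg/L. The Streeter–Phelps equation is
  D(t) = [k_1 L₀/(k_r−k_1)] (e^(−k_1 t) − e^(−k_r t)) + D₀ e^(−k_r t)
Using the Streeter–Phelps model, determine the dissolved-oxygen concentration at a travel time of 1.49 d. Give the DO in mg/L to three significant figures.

DO ≈ 2.11 mg/L

k_1 L₀/(k_r−k_1) = 0.242×52.8/(1.67−0.242) = 12.78/1.428 = 8.948 mg/L.
e^(−k_1 t) = e^(−0.242×1.490) = 0.6973; e^(−k_r t) = e^(−1.67×1.490) = 0.08305.
D = 8.948 × (0.6973 − 0.08305) + 3.38 × 0.08305 = 5.496 + 0.2807 = 5.777 mg/L.
DO = C_s − D = 7.89 − 5.777 = 2.113 mg/L.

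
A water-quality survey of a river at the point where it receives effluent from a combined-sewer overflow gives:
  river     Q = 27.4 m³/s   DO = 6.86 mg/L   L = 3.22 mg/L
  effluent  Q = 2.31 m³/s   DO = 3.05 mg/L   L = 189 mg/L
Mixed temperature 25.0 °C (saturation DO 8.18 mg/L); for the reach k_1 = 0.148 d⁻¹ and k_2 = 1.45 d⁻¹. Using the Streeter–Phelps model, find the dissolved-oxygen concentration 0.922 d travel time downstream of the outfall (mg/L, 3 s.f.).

Mixed DO = (27.4×6.86 + 2.31×3.05)/(27.4+2.31) = 195.0/29.71 = 6.564 mg/L.
Mixed L₀ = (27.4×3.22 + 2.31×189)/(29.71) = 524.8/29.71 = 17.66 mg/L.
Initial deficit D₀ = C_s − DO₀ = 8.18 − 6.564 = 1.616 mg/L.
D(0.922) = [0.148×17.66/(1.45−0.148)](e^(−0.148×0.922) − e^(−1.45×0.922)) + 1.616 e^(−1.45×0.922)
= 2.008 × (0.8724 − 0.2627) + 1.616 × 0.2627 = 1.649 mg/L.
DO = 8.18 − 1.649 = 6.531 mg/L.

DO ≈ 6.53 mg/L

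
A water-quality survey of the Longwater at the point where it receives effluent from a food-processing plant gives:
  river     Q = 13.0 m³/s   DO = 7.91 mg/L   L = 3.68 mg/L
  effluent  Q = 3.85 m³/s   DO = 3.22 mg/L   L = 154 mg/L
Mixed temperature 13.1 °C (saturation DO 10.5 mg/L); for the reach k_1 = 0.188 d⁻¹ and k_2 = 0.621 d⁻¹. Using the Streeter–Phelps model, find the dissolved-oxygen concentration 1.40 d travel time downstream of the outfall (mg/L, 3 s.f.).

DO ≈ 3.20 mg/L

Mixed DO = (13.0×7.91 + 3.85×3.22)/(13.0+3.85) = 115.2/16.85 = 6.838 mg/L.
Mixed L₀ = (13.0×3.68 + 3.85×154)/(16.85) = 640.7/16.85 = 38.03 mg/L.
Initial deficit D₀ = C_s − DO₀ = 10.5 − 6.838 = 3.662 mg/L.
D(1.40) = [0.188×38.03/(0.621−0.188)](e^(−0.188×1.40) − e^(−0.621×1.40)) + 3.662 e^(−0.621×1.40)
= 16.51 × (0.7686 − 0.4192) + 3.662 × 0.4192 = 7.303 mg/L.
DO = 10.5 − 7.303 = 3.197 mg/L.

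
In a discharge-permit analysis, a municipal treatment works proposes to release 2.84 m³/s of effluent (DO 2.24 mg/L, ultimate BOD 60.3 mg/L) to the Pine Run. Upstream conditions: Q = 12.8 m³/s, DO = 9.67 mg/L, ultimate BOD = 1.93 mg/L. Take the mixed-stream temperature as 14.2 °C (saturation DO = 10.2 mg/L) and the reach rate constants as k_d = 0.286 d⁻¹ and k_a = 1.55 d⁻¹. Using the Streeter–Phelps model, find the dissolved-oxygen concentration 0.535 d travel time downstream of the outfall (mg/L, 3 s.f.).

Mixed DO = (12.8×9.67 + 2.84×2.24)/(12.8+2.84) = 130.1/15.64 = 8.321 mg/L.
Mixed L₀ = (12.8×1.93 + 2.84×60.3)/(15.64) = 196.0/15.64 = 12.53 mg/L.
Initial deficit D₀ = C_s − DO₀ = 10.2 − 8.321 = 1.879 mg/L.
D(0.535) = [0.286×12.53/(1.55−0.286)](e^(−0.286×0.535) − e^(−1.55×0.535)) + 1.879 e^(−1.55×0.535)
= 2.835 × (0.8581 − 0.4364) + 1.879 × 0.4364 = 2.016 mg/L.
DO = 10.2 − 2.016 = 8.184 mg/L.

DO ≈ 8.18 mg/L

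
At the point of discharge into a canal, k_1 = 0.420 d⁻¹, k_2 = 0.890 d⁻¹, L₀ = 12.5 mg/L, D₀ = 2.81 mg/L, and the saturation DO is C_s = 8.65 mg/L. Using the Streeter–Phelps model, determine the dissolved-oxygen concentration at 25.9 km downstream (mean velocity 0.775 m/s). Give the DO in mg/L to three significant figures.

DO ≈ 5.08 mg/L

Travel time t = x/v = 25.9 km / (0.775 m/s) = 25900 m / 0.775 m/s = 33420 s = 0.3868 d.
k_1 L₀/(k_2−k_1) = 0.420×12.5/(0.890−0.420) = 5.250/0.4700 = 11.17 mg/L.
e^(−k_1 t) = e^(−0.420×0.3868) = 0.8501; e^(−k_2 t) = e^(−0.890×0.3868) = 0.7088.
D = 11.17 × (0.8501 − 0.7088) + 2.81 × 0.7088 = 1.578 + 1.992 = 3.570 mg/L.
DO = C_s − D = 8.65 − 3.570 = 5.080 mg/L.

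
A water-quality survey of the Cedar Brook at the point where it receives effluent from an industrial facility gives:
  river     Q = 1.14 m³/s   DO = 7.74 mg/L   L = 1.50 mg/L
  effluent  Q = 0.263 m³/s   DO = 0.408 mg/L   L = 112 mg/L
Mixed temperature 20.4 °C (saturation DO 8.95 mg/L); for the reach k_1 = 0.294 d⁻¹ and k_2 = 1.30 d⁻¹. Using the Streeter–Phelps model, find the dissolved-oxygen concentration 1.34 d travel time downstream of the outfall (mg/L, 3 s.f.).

DO ≈ 5.26 mg/L

Mixed DO = (1.14×7.74 + 0.263×0.408)/(1.14+0.263) = 8.931/1.403 = 6.366 mg/L.
Mixed L₀ = (1.14×1.50 + 0.263×112)/(1.403) = 31.17/1.403 = 22.21 mg/L.
Initial deficit D₀ = C_s − DO₀ = 8.95 − 6.366 = 2.584 mg/L.
D(1.34) = [0.294×22.21/(1.30−0.294)](e^(−0.294×1.34) − e^(−1.30×1.34)) + 2.584 e^(−1.30×1.34)
= 6.492 × (0.6744 − 0.1752) + 2.584 × 0.1752 = 3.694 mg/L.
DO = 8.95 − 3.694 = 5.256 mg/L.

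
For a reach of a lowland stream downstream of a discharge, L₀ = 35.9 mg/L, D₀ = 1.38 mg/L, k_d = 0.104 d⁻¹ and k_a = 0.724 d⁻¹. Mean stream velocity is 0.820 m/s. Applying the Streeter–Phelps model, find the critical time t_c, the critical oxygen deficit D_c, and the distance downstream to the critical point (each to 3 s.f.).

t_c ≈ 2.71 d; D_c ≈ 3.89 mg/L; x_c ≈ 192 km

With k_a/k_d = 6.962 and 1 − D₀(k_a−k_d)/(k_d L₀) = 0.7708,
t_c = ln(6.962 × 0.7708) / (0.724 − 0.104) = ln(5.366) / 0.6200 = 1.680/0.6200 = 2.710 d.
D_c = (k_d/k_a) L₀ e^(−k_d t_c) = (0.104/0.724) × 35.9 × e^(−0.104×2.710) = 0.1436 × 35.9 × 0.7544 = 3.890 mg/L.
x_c = v t_c = 0.820 m/s × 2.710 d × 86400 s/d = 192000 m ≈ 192 km.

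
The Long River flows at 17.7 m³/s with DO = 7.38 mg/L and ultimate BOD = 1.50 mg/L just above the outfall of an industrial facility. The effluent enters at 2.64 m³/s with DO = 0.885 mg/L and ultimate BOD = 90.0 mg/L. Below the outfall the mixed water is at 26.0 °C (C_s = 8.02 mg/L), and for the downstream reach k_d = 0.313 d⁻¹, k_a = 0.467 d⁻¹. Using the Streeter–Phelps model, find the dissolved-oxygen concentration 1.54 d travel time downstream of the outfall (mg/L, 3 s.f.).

Mixed DO = (17.7×7.38 + 2.64×0.885)/(17.7+2.64) = 133.0/20.34 = 6.537 mg/L.
Mixed L₀ = (17.7×1.50 + 2.64×90.0)/(20.34) = 264.2/20.34 = 12.99 mg/L.
Initial deficit D₀ = C_s − DO₀ = 8.02 − 6.537 = 1.483 mg/L.
D(1.54) = [0.313×12.99/(0.467−0.313)](e^(−0.313×1.54) − e^(−0.467×1.54)) + 1.483 e^(−0.467×1.54)
= 26.40 × (0.6175 − 0.4872) + 1.483 × 0.4872 = 4.164 mg/L.
DO = 8.02 − 4.164 = 3.856 mg/L.

DO ≈ 3.86 mg/L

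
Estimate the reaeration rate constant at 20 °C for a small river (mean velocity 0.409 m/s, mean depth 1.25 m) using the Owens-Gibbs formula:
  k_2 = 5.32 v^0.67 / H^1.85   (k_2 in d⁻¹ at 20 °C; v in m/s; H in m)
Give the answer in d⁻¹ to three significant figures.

k_2 ≈ 1.93 d⁻¹

k_2 = 5.32 × 0.409^0.67 / 1.25^1.85 = 5.32 × 0.5494 / 1.511 = 1.934 d⁻¹.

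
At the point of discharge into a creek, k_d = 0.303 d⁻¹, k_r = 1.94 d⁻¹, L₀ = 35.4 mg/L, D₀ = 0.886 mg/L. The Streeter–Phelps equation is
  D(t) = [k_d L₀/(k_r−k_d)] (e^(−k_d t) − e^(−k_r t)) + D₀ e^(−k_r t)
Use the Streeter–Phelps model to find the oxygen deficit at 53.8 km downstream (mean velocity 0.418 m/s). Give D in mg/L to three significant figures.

Travel time t = x/v = 53.8 km / (0.418 m/s) = 53800 m / 0.418 m/s = 128700 s = 1.490 d.
k_d L₀/(k_r−k_d) = 0.303×35.4/(1.94−0.303) = 10.73/1.637 = 6.552 mg/L.
e^(−k_d t) = e^(−0.303×1.490) = 0.6368; e^(−k_r t) = e^(−1.94×1.490) = 0.05558.
D = 6.552 × (0.6368 − 0.05558) + 0.886 × 0.05558 = 3.808 + 0.04924 = 3.857 mg/L.

D ≈ 3.86 mg/L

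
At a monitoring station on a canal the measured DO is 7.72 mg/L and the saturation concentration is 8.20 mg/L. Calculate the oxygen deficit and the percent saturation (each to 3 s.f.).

D ≈ 0.480 mg/L; 94.1 % saturation

D = C_s − C = 8.20 − 7.72 = 0.480 mg/L.
% saturation = 7.72/8.20 × 100 = 94.1 %.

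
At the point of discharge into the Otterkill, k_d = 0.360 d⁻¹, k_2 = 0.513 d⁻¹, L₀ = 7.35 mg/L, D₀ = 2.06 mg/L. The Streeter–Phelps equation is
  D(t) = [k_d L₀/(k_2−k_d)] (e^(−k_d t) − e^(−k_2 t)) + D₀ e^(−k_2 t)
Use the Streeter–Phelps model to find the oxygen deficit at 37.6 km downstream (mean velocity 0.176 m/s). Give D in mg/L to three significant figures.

Travel time t = x/v = 37.6 km / (0.176 m/s) = 37600 m / 0.176 m/s = 213600 s = 2.473 d.
k_d L₀/(k_2−k_d) = 0.360×7.35/(0.513−0.360) = 2.646/0.1530 = 17.29 mg/L.
e^(−k_d t) = e^(−0.360×2.473) = 0.4106; e^(−k_2 t) = e^(−0.513×2.473) = 0.2813.
D = 17.29 × (0.4106 − 0.2813) + 2.06 × 0.2813 = 2.237 + 0.5794 = 2.816 mg/L.

D ≈ 2.82 mg/L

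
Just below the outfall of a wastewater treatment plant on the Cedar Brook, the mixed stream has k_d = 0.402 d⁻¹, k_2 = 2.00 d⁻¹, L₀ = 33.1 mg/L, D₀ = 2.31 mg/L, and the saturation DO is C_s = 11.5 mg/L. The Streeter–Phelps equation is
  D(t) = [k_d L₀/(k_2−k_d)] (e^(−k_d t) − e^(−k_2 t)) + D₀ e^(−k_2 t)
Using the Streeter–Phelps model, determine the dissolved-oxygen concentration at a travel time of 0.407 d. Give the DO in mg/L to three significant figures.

DO ≈ 7.10 mg/L

k_d L₀/(k_2−k_d) = 0.402×33.1/(2.00−0.402) = 13.31/1.598 = 8.327 mg/L.
e^(−k_d t) = e^(−0.402×0.4070) = 0.8491; e^(−k_2 t) = e^(−2.00×0.4070) = 0.4431.
D = 8.327 × (0.8491 − 0.4431) + 2.31 × 0.4431 = 3.381 + 1.024 = 4.404 mg/L.
DO = C_s − D = 11.5 − 4.404 = 7.096 mg/L.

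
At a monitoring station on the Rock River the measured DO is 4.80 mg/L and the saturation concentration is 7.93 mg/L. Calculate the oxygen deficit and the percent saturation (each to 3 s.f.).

D ≈ 3.13 mg/L; 60.5 % saturation

D = C_s − C = 7.93 − 4.80 = 3.13 mg/L.
% saturation = 4.80/7.93 × 100 = 60.5 %.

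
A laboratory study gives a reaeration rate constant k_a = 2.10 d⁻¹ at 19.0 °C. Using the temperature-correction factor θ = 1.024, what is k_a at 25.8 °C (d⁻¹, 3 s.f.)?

k_a(T₂) = k_a(T₁) · θ^(T₂−T₁) = 2.10 × 1.024^(25.8−19.0)
= 2.10 × 1.024^6.80 = 2.10 × 1.175 = 2.468 d⁻¹.

k_a ≈ 2.47 d⁻¹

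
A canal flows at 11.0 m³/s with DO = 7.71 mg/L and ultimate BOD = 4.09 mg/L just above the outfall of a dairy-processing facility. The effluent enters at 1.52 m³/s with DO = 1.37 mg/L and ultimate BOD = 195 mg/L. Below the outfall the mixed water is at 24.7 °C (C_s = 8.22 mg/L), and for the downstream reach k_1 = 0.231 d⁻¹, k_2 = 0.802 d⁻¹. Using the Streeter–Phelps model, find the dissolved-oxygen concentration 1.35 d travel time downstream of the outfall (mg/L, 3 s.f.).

Mixed DO = (11.0×7.71 + 1.52×1.37)/(11.0+1.52) = 86.89/12.52 = 6.940 mg/L.
Mixed L₀ = (11.0×4.09 + 1.52×195)/(12.52) = 341.4/12.52 = 27.27 mg/L.
Initial deficit D₀ = C_s − DO₀ = 8.22 − 6.940 = 1.280 mg/L.
D(1.35) = [0.231×27.27/(0.802−0.231)](e^(−0.231×1.35) − e^(−0.802×1.35)) + 1.280 e^(−0.802×1.35)
= 11.03 × (0.7321 − 0.3387) + 1.280 × 0.3387 = 4.773 mg/L.
DO = 8.22 − 4.773 = 3.447 mg/L.

DO ≈ 3.45 mg/L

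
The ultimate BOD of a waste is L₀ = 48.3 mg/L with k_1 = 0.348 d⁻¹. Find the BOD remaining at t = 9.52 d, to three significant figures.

L_t = L₀ e^(−k_1 t) = 48.3 × e^(−0.348×9.52) = 48.3 × 0.03641 = 1.759 mg/L.

L ≈ 1.76 mg/L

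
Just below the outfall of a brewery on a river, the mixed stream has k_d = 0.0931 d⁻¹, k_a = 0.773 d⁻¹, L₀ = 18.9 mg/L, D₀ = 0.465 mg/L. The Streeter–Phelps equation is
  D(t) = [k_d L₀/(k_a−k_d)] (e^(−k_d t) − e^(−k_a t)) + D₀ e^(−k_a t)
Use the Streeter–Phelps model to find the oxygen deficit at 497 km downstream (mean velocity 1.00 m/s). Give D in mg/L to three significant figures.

D ≈ 1.49 mg/L

Travel time t = x/v = 497 km / (1.00 m/s) = 497000 m / 1.00 m/s = 497000 s = 5.752 d.
k_d L₀/(k_a−k_d) = 0.0931×18.9/(0.773−0.0931) = 1.760/0.6799 = 2.588 mg/L.
e^(−k_d t) = e^(−0.0931×5.752) = 0.5854; e^(−k_a t) = e^(−0.773×5.752) = 0.01172.
D = 2.588 × (0.5854 − 0.01172) + 0.465 × 0.01172 = 1.485 + 0.005449 = 1.490 mg/L.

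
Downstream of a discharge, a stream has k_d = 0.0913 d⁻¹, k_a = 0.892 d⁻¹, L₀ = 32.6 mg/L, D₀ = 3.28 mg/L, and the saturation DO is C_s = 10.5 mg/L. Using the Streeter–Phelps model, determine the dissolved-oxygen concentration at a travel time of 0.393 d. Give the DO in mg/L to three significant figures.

k_d L₀/(k_a−k_d) = 0.0913×32.6/(0.892−0.0913) = 2.976/0.8007 = 3.717 mg/L.
e^(−k_d t) = e^(−0.0913×0.3930) = 0.9648; e^(−k_a t) = e^(−0.892×0.3930) = 0.7043.
D = 3.717 × (0.9648 − 0.7043) + 3.28 × 0.7043 = 0.9682 + 2.310 = 3.278 mg/L.
DO = C_s − D = 10.5 − 3.278 = 7.222 mg/L.

DO ≈ 7.22 mg/L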